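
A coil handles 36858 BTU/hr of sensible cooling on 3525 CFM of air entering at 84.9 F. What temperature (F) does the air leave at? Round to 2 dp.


dT = 36858/(1.08*3525) = 9.6816
T_leave = 84.9 - 9.6816 = 75.22 F

75.22 F


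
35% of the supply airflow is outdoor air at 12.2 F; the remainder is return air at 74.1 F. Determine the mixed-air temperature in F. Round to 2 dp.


T_mix = 0.35*12.2 + 0.65*74.1 = 52.44 F

52.44 F


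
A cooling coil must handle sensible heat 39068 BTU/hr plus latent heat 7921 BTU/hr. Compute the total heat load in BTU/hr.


Qt = 39068 + 7921 = 46989 BTU/hr

46989 BTU/hr


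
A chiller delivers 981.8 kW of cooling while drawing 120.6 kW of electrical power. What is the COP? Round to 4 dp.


COP = 981.8 / 120.6 = 8.1410

8.1410


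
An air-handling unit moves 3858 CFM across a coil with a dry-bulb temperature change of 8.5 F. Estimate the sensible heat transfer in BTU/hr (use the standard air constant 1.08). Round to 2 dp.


Q = 1.08 * 3858 * 8.5 = 35416.44 BTU/hr

35416.44 BTU/hr


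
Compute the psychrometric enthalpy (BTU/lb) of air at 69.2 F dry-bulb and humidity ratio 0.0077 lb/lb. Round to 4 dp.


h = 0.24*69.2 + 0.0077*(1061+0.444*69.2) = 25.0143 BTU/lb

25.0143 BTU/lb


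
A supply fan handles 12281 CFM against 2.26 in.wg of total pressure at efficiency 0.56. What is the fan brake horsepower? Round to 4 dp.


BHP = 12281 * 2.26 / (6356 * 0.56) = 7.7978 hp

7.7978 hp


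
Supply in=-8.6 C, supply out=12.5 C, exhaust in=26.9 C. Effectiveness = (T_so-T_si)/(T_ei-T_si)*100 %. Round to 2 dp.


eff = (12.5-(-8.6))/(26.9-(-8.6))*100 = 59.44 %

59.44 %


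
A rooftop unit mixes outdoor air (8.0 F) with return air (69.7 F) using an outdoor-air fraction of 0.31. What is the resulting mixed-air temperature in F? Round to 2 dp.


T_mix = 0.31*8.0 + 0.69*69.7 = 50.57 F

50.57 F


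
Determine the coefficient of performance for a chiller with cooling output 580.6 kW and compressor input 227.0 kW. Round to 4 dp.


COP = 580.6 / 227.0 = 2.5577

2.5577


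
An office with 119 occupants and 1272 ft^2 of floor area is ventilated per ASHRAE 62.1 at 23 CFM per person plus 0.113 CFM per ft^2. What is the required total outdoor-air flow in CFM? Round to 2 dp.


Total = 119*23 + 1272*0.113 = 2880.74 CFM

2880.74 CFM


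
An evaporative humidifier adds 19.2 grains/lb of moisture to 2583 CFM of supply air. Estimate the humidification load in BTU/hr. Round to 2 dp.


Q = 0.68 * 2583 * 19.2 = 33723.65 BTU/hr

33723.65 BTU/hr


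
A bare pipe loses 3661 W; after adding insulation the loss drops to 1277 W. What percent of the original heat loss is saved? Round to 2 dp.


Savings = ((3661-1277)/3661)*100 = 65.12 %

65.12 %


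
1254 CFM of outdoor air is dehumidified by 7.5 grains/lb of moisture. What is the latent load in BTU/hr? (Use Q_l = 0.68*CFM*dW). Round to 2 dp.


Q = 0.68 * 1254 * 7.5 = 6395.40 BTU/hr

6395.40 BTU/hr


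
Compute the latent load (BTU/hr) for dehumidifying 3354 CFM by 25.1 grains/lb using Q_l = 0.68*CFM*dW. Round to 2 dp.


Q = 0.68 * 3354 * 25.1 = 57246.07 BTU/hr

57246.07 BTU/hr


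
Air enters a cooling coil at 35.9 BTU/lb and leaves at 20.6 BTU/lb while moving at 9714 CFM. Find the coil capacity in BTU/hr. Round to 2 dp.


Q = 4.5 * 9714 * (35.9 - 20.6) = 668808.90 BTU/hr

668808.90 BTU/hr


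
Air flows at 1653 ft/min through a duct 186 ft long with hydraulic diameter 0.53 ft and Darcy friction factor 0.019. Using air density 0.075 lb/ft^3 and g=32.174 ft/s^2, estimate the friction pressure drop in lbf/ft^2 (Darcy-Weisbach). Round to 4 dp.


v_fps = 1653/60 = 27.55 ft/s
dp = 0.019*(186/0.53)*0.075*27.55^2/(2*32.174) = 5.8988 lbf/ft^2

5.8988 lbf/ft^2


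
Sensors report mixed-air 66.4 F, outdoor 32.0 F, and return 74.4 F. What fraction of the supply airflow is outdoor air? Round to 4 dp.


frac = (66.4 - 74.4) / (32.0 - 74.4) = 0.1887

0.1887


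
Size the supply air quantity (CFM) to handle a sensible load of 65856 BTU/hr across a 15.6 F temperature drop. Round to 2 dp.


CFM = 65856 / (1.08 * 15.6) = 3908.83

3908.83 CFM


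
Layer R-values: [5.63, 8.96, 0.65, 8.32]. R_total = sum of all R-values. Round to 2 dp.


R_total = 5.63 + 8.96 + 0.65 + 8.32 = 23.56

23.56


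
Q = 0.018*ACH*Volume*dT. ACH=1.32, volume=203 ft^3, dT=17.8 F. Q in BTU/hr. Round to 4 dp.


Q = 0.018 * 1.32 * 203 * 17.8 = 85.8544 BTU/hr

85.8544 BTU/hr


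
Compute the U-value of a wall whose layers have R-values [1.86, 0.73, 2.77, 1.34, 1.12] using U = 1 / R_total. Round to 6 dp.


R_total = 1.86 + 0.73 + 2.77 + 1.34 + 1.12 = 7.82
U = 1/7.82 = 0.127877

0.127877


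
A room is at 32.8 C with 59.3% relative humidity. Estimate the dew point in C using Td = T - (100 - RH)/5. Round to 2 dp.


Td = 32.8 - (100-59.3)/5 = 24.66 C

24.66 C


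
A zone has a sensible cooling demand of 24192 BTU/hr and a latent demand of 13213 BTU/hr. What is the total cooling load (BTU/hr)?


Qt = 24192 + 13213 = 37405 BTU/hr

37405 BTU/hr


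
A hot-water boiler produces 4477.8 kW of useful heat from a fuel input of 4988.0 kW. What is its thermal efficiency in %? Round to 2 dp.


eta = (4477.8/4988.0)*100 = 89.77 %

89.77 %


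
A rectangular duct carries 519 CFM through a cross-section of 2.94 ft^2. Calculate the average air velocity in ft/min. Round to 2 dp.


V = 519 / 2.94 = 176.53 ft/min

176.53 ft/min


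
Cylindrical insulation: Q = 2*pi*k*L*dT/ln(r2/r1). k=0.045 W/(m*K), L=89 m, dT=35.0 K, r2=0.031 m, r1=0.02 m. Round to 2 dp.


Q = 2*pi*0.045*89*35.0/ln(0.031/0.02) = 2009.66 W

2009.66 W


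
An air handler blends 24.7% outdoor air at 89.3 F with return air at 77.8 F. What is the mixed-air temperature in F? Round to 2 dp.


T_mix = 77.8 + (24.7/100)*(89.3-77.8) = 80.64 F

80.64 F


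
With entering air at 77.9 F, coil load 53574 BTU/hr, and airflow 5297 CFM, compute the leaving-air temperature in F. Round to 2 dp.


dT = 53574/(1.08*5297) = 9.3648
T_leave = 77.9 - 9.3648 = 68.54 F

68.54 F


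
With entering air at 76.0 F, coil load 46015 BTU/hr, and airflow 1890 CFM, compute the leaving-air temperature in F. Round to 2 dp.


dT = 46015/(1.08*1890) = 22.5431
T_leave = 76.0 - 22.5431 = 53.46 F

53.46 F


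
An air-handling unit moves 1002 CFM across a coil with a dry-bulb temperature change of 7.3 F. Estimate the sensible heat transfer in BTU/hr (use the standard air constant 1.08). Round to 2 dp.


Q = 1.08 * 1002 * 7.3 = 7899.77 BTU/hr

7899.77 BTU/hr


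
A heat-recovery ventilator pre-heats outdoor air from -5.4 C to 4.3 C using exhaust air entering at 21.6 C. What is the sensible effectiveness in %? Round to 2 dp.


eff = (4.3-(-5.4))/(21.6-(-5.4))*100 = 35.93 %

35.93 %


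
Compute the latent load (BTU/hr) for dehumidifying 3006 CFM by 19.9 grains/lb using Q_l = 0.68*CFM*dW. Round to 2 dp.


Q = 0.68 * 3006 * 19.9 = 40677.19 BTU/hr

40677.19 BTU/hr


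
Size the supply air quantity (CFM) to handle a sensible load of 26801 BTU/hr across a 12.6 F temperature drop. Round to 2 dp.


CFM = 26801 / (1.08 * 12.6) = 1969.50

1969.50 CFM


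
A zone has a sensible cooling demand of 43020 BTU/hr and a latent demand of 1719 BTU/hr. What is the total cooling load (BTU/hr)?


Qt = 43020 + 1719 = 44739 BTU/hr

44739 BTU/hr


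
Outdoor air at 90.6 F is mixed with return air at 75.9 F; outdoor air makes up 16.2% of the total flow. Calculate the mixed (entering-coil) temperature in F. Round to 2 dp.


T_mix = 75.9 + (16.2/100)*(90.6-75.9) = 78.28 F

78.28 F


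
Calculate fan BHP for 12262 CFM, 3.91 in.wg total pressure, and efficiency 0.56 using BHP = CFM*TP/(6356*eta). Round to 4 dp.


BHP = 12262 * 3.91 / (6356 * 0.56) = 13.4700 hp

13.4700 hp


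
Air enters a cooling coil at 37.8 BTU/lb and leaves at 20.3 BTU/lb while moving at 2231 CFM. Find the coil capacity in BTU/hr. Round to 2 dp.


Q = 4.5 * 2231 * (37.8 - 20.3) = 175691.25 BTU/hr

175691.25 BTU/hr


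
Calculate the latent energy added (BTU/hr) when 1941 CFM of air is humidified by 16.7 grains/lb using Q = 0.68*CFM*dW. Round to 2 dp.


Q = 0.68 * 1941 * 16.7 = 22042.00 BTU/hr

22042.00 BTU/hr


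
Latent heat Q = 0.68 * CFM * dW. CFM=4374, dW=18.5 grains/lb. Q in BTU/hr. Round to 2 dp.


Q = 0.68 * 4374 * 18.5 = 55024.92 BTU/hr

55024.92 BTU/hr


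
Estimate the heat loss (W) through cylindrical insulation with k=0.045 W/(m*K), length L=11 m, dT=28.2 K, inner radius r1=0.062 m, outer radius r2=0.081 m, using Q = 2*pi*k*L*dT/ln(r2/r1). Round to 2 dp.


Q = 2*pi*0.045*11*28.2/ln(0.081/0.062) = 328.10 W

328.10 W


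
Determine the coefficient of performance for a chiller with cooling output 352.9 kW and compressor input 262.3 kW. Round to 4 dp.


COP = 352.9 / 262.3 = 1.3454

1.3454


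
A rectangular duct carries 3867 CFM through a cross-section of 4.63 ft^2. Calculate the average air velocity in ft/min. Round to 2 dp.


V = 3867 / 4.63 = 835.21 ft/min

835.21 ft/min


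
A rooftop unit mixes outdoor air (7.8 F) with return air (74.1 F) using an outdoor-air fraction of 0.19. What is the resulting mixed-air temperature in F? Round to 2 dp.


T_mix = 0.19*7.8 + 0.81*74.1 = 61.50 F

61.50 F


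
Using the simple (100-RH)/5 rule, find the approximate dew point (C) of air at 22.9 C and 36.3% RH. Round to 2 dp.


Td = 22.9 - (100-36.3)/5 = 10.16 C

10.16 C


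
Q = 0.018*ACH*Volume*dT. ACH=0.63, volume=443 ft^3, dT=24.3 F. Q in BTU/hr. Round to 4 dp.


Q = 0.018 * 0.63 * 443 * 24.3 = 122.0740 BTU/hr

122.0740 BTU/hr


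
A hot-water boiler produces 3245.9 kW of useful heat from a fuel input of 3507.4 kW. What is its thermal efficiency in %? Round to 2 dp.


eta = (3245.9/3507.4)*100 = 92.54 %

92.54 %


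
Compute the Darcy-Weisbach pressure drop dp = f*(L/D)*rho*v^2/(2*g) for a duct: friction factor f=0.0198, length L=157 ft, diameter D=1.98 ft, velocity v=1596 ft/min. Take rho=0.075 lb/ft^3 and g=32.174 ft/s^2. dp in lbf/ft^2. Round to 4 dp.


v_fps = 1596/60 = 26.6 ft/s
dp = 0.0198*(157/1.98)*0.075*26.6^2/(2*32.174) = 1.2948 lbf/ft^2

1.2948 lbf/ft^2


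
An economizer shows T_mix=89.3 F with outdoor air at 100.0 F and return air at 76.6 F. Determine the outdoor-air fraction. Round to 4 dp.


frac = (89.3 - 76.6) / (100.0 - 76.6) = 0.5427

0.5427


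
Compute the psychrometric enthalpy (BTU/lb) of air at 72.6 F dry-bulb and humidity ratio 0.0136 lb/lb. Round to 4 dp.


h = 0.24*72.6 + 0.0136*(1061+0.444*72.6) = 32.2920 BTU/lb

32.2920 BTU/lb


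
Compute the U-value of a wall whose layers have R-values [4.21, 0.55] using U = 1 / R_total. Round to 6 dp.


R_total = 4.21 + 0.55 = 4.76
U = 1/4.76 = 0.210084

0.210084


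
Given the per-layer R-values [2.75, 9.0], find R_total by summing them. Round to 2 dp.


R_total = 2.75 + 9.0 = 11.75

11.75


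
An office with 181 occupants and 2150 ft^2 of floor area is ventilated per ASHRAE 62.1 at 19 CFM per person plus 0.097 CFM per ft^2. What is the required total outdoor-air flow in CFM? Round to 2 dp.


Total = 181*19 + 2150*0.097 = 3647.55 CFM

3647.55 CFM


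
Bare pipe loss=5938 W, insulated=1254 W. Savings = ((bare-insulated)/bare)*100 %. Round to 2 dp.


Savings = ((5938-1254)/5938)*100 = 78.88 %

78.88 %


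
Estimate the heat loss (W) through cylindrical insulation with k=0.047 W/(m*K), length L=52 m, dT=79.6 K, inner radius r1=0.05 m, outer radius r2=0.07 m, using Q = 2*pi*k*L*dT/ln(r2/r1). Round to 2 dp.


Q = 2*pi*0.047*52*79.6/ln(0.07/0.05) = 3632.83 W

3632.83 W


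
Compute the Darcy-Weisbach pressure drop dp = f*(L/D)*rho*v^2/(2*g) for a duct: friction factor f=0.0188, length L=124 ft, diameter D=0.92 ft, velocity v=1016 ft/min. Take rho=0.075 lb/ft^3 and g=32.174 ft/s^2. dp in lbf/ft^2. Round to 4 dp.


v_fps = 1016/60 = 16.9333 ft/s
dp = 0.0188*(124/0.92)*0.075*16.9333^2/(2*32.174) = 0.8468 lbf/ft^2

0.8468 lbf/ft^2


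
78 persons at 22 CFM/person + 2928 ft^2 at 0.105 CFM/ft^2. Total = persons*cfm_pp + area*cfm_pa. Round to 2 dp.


Total = 78*22 + 2928*0.105 = 2023.44 CFM

2023.44 CFM


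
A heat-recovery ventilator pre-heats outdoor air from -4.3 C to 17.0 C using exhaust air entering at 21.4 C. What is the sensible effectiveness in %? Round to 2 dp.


eff = (17.0-(-4.3))/(21.4-(-4.3))*100 = 82.88 %

82.88 %


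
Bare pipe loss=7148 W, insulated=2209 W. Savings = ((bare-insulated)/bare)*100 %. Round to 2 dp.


Savings = ((7148-2209)/7148)*100 = 69.10 %

69.10 %


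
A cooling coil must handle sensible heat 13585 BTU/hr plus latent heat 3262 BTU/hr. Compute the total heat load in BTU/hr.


Qt = 13585 + 3262 = 16847 BTU/hr

16847 BTU/hr


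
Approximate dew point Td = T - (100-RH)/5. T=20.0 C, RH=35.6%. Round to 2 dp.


Td = 20.0 - (100-35.6)/5 = 7.12 C

7.12 C


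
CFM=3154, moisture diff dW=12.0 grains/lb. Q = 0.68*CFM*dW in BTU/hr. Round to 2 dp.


Q = 0.68 * 3154 * 12.0 = 25736.64 BTU/hr

25736.64 BTU/hr


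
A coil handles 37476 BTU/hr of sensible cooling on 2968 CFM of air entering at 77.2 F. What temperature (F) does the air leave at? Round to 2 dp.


dT = 37476/(1.08*2968) = 11.6914
T_leave = 77.2 - 11.6914 = 65.51 F

65.51 F


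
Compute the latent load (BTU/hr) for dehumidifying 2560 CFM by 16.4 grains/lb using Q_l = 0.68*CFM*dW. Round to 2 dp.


Q = 0.68 * 2560 * 16.4 = 28549.12 BTU/hr

28549.12 BTU/hr


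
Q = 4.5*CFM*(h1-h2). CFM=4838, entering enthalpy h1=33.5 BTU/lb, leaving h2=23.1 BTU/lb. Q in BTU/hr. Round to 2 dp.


Q = 4.5 * 4838 * (33.5 - 23.1) = 226418.40 BTU/hr

226418.40 BTU/hr


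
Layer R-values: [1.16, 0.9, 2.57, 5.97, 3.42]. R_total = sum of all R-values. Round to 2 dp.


R_total = 1.16 + 0.9 + 2.57 + 5.97 + 3.42 = 14.02

14.02


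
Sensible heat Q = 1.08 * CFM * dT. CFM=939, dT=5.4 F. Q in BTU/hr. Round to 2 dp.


Q = 1.08 * 939 * 5.4 = 5476.25 BTU/hr

5476.25 BTU/hr


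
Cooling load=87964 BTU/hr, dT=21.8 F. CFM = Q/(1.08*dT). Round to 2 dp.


CFM = 87964 / (1.08 * 21.8) = 3736.15

3736.15 CFM


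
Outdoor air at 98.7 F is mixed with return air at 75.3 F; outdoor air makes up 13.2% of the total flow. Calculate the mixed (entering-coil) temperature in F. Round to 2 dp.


T_mix = 75.3 + (13.2/100)*(98.7-75.3) = 78.39 F

78.39 F


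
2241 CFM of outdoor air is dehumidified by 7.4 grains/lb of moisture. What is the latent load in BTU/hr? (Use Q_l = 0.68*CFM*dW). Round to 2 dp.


Q = 0.68 * 2241 * 7.4 = 11276.71 BTU/hr

11276.71 BTU/hr


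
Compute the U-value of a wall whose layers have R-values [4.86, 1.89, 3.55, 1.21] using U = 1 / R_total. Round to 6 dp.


R_total = 4.86 + 1.89 + 3.55 + 1.21 = 11.51
U = 1/11.51 = 0.086881

0.086881


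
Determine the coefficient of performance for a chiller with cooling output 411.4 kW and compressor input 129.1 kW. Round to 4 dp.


COP = 411.4 / 129.1 = 3.1867

3.1867


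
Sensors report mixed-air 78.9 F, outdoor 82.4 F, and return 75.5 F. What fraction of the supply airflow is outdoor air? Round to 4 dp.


frac = (78.9 - 75.5) / (82.4 - 75.5) = 0.4928

0.4928


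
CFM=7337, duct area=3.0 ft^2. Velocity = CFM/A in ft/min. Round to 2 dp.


V = 7337 / 3.0 = 2445.67 ft/min

2445.67 ft/min


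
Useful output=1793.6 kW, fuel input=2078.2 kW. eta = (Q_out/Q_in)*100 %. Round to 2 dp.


eta = (1793.6/2078.2)*100 = 86.31 %

86.31 %


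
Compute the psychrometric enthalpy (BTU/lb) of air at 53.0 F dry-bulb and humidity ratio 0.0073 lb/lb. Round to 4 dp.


h = 0.24*53.0 + 0.0073*(1061+0.444*53.0) = 20.6371 BTU/lb

20.6371 BTU/lb


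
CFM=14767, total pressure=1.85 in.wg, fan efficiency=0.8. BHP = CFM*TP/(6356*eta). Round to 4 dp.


BHP = 14767 * 1.85 / (6356 * 0.8) = 5.3727 hp

5.3727 hp


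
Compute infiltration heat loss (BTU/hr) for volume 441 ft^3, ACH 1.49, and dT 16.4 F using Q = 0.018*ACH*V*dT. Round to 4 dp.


Q = 0.018 * 1.49 * 441 * 16.4 = 193.9730 BTU/hr

193.9730 BTU/hr


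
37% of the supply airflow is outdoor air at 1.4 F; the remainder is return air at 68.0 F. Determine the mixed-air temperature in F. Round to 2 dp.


T_mix = 0.37*1.4 + 0.63*68.0 = 43.36 F

43.36 F


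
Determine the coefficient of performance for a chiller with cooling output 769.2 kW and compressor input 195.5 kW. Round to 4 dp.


COP = 769.2 / 195.5 = 3.9345

3.9345


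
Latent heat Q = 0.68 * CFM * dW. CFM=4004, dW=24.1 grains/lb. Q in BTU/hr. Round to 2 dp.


Q = 0.68 * 4004 * 24.1 = 65617.55 BTU/hr

65617.55 BTU/hr


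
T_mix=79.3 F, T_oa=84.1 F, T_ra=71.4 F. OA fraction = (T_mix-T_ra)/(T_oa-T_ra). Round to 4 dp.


frac = (79.3 - 71.4) / (84.1 - 71.4) = 0.6220

0.6220


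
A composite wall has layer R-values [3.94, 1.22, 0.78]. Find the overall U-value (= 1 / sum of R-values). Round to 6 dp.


R_total = 3.94 + 1.22 + 0.78 = 5.94
U = 1/5.94 = 0.168350

0.168350


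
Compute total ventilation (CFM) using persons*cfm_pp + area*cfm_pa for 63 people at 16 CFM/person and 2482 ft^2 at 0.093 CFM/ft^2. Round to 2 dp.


Total = 63*16 + 2482*0.093 = 1238.83 CFM

1238.83 CFM


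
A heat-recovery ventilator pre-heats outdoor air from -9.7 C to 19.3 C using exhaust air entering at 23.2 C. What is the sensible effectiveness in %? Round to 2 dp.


eff = (19.3-(-9.7))/(23.2-(-9.7))*100 = 88.15 %

88.15 %


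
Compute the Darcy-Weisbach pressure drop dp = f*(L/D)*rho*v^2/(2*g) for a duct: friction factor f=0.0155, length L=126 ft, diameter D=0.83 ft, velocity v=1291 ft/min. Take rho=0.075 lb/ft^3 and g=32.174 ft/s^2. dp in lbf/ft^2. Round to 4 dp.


v_fps = 1291/60 = 21.5167 ft/s
dp = 0.0155*(126/0.83)*0.075*21.5167^2/(2*32.174) = 1.2697 lbf/ft^2

1.2697 lbf/ft^2


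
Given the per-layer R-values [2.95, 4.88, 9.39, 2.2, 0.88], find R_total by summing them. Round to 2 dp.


R_total = 2.95 + 4.88 + 9.39 + 2.2 + 0.88 = 20.30

20.30


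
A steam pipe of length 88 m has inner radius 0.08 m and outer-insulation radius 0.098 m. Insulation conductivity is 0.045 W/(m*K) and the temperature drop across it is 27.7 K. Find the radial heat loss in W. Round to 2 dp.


Q = 2*pi*0.045*88*27.7/ln(0.098/0.08) = 3396.14 W

3396.14 W


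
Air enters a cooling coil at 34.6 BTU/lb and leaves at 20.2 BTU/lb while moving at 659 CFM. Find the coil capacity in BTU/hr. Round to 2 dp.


Q = 4.5 * 659 * (34.6 - 20.2) = 42703.20 BTU/hr

42703.20 BTU/hr


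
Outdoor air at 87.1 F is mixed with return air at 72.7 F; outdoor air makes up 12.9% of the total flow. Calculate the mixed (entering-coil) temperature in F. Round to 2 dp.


T_mix = 72.7 + (12.9/100)*(87.1-72.7) = 74.56 F

74.56 F


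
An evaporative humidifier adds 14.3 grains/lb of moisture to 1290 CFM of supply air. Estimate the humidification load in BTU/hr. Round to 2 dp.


Q = 0.68 * 1290 * 14.3 = 12543.96 BTU/hr

12543.96 BTU/hr


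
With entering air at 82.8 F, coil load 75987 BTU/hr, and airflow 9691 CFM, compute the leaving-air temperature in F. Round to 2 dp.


dT = 75987/(1.08*9691) = 7.2602
T_leave = 82.8 - 7.2602 = 75.54 F

75.54 F


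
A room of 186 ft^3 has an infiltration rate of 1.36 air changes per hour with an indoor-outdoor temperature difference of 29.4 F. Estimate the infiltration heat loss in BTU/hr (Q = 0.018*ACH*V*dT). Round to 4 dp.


Q = 0.018 * 1.36 * 186 * 29.4 = 133.8664 BTU/hr

133.8664 BTU/hr


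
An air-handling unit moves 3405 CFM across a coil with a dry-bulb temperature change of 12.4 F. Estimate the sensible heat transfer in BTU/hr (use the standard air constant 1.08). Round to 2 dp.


Q = 1.08 * 3405 * 12.4 = 45599.76 BTU/hr

45599.76 BTU/hr


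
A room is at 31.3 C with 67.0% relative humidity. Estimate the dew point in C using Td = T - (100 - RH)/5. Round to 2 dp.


Td = 31.3 - (100-67.0)/5 = 24.70 C

24.70 C


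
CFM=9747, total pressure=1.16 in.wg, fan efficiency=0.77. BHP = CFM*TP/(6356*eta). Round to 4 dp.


BHP = 9747 * 1.16 / (6356 * 0.77) = 2.3102 hp

2.3102 hp


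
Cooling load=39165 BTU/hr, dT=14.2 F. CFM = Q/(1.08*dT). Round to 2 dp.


CFM = 39165 / (1.08 * 14.2) = 2553.79

2553.79 CFM


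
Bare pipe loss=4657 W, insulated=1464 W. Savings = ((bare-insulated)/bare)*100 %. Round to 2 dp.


Savings = ((4657-1464)/4657)*100 = 68.56 %

68.56 %


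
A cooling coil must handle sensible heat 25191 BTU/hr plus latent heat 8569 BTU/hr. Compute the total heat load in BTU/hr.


Qt = 25191 + 8569 = 33760 BTU/hr

33760 BTU/hr


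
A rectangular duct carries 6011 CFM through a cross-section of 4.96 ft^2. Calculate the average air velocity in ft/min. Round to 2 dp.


V = 6011 / 4.96 = 1211.90 ft/min

1211.90 ft/min


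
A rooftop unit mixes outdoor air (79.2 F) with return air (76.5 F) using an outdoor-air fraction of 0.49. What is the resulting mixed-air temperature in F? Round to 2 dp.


T_mix = 0.49*79.2 + 0.51*76.5 = 77.82 F

77.82 F


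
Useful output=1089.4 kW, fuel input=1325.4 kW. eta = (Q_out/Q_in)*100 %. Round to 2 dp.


eta = (1089.4/1325.4)*100 = 82.19 %

82.19 %


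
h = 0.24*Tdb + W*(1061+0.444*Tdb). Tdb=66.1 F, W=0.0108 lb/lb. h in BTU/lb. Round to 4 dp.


h = 0.24*66.1 + 0.0108*(1061+0.444*66.1) = 27.6398 BTU/lb

27.6398 BTU/lb


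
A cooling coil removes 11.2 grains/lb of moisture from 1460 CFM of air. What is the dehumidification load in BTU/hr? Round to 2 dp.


Q = 0.68 * 1460 * 11.2 = 11119.36 BTU/hr

11119.36 BTU/hr


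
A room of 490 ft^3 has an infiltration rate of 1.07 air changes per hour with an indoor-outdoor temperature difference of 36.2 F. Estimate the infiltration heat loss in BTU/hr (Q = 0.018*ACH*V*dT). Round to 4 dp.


Q = 0.018 * 1.07 * 490 * 36.2 = 341.6339 BTU/hr

341.6339 BTU/hr


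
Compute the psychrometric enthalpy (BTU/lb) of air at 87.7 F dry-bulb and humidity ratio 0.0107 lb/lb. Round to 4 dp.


h = 0.24*87.7 + 0.0107*(1061+0.444*87.7) = 32.8173 BTU/lb

32.8173 BTU/lb


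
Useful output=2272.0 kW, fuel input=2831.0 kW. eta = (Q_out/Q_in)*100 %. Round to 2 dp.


eta = (2272.0/2831.0)*100 = 80.25 %

80.25 %


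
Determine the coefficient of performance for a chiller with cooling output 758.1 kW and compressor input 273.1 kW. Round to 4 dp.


COP = 758.1 / 273.1 = 2.7759

2.7759


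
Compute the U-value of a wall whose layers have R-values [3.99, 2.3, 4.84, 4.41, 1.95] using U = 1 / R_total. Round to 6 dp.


R_total = 3.99 + 2.3 + 4.84 + 4.41 + 1.95 = 17.49
U = 1/17.49 = 0.057176

0.057176


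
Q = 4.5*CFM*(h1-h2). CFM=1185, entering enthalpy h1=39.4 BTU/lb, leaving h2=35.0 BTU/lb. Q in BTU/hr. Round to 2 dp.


Q = 4.5 * 1185 * (39.4 - 35.0) = 23463.00 BTU/hr

23463.00 BTU/hr


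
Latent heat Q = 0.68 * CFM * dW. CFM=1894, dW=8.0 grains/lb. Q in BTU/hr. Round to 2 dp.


Q = 0.68 * 1894 * 8.0 = 10303.36 BTU/hr

10303.36 BTU/hr


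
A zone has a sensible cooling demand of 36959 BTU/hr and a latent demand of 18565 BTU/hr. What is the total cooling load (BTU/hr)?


Qt = 36959 + 18565 = 55524 BTU/hr

55524 BTU/hr


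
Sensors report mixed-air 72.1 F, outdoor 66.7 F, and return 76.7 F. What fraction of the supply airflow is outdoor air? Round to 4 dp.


frac = (72.1 - 76.7) / (66.7 - 76.7) = 0.4600

0.4600


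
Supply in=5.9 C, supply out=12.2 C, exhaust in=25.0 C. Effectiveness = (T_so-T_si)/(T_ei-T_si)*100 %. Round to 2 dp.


eff = (12.2-5.9)/(25.0-5.9)*100 = 32.98 %

32.98 %


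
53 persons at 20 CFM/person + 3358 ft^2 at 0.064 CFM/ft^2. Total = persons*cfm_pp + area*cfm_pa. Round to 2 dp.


Total = 53*20 + 3358*0.064 = 1274.91 CFM

1274.91 CFM


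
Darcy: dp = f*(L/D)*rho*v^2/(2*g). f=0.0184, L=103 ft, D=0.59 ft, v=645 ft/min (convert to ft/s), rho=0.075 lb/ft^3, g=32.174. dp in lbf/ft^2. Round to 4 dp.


v_fps = 645/60 = 10.75 ft/s
dp = 0.0184*(103/0.59)*0.075*10.75^2/(2*32.174) = 0.4327 lbf/ft^2

0.4327 lbf/ft^2


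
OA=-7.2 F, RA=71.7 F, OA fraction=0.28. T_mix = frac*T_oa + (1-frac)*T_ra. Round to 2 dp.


T_mix = 0.28*(-7.2) + 0.72*71.7 = 49.61 F

49.61 F


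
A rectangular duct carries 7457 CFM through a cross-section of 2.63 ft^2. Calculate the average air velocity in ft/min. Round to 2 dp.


V = 7457 / 2.63 = 2835.36 ft/min

2835.36 ft/min


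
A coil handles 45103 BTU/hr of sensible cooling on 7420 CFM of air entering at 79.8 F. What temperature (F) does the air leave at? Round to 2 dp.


dT = 45103/(1.08*7420) = 5.6283
T_leave = 79.8 - 5.6283 = 74.17 F

74.17 F


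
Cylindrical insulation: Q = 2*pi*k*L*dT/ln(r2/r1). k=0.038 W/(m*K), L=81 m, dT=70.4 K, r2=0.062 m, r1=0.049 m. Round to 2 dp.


Q = 2*pi*0.038*81*70.4/ln(0.062/0.049) = 5785.93 W

5785.93 W


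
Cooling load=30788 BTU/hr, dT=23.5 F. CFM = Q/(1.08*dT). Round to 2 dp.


CFM = 30788 / (1.08 * 23.5) = 1213.08

1213.08 CFM


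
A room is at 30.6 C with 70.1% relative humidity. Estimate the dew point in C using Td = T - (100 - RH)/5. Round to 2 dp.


Td = 30.6 - (100-70.1)/5 = 24.62 C

24.62 C


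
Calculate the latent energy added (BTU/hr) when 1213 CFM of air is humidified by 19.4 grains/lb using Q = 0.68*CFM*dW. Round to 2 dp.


Q = 0.68 * 1213 * 19.4 = 16001.90 BTU/hr

16001.90 BTU/hr


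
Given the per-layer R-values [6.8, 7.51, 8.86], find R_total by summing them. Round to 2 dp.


R_total = 6.8 + 7.51 + 8.86 = 23.17

23.17


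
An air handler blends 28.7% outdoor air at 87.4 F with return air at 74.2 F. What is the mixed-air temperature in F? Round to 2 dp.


T_mix = 74.2 + (28.7/100)*(87.4-74.2) = 77.99 F

77.99 F


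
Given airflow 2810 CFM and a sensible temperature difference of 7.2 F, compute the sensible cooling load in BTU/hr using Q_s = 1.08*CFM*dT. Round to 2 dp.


Q = 1.08 * 2810 * 7.2 = 21850.56 BTU/hr

21850.56 BTU/hr


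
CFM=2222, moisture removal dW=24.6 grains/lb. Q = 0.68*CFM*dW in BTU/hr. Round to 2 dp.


Q = 0.68 * 2222 * 24.6 = 37169.62 BTU/hr

37169.62 BTU/hr


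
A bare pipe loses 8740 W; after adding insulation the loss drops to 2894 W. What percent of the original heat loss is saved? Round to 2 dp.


Savings = ((8740-2894)/8740)*100 = 66.89 %

66.89 %


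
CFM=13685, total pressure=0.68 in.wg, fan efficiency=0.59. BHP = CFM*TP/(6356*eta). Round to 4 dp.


BHP = 13685 * 0.68 / (6356 * 0.59) = 2.4815 hp

2.4815 hp


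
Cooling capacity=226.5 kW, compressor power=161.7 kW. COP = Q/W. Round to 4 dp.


COP = 226.5 / 161.7 = 1.4007

1.4007


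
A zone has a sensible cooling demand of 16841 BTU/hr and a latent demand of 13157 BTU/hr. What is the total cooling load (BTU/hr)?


Qt = 16841 + 13157 = 29998 BTU/hr

29998 BTU/hr


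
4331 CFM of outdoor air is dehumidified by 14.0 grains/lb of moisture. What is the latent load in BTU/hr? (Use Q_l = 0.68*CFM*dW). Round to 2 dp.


Q = 0.68 * 4331 * 14.0 = 41231.12 BTU/hr

41231.12 BTU/hr


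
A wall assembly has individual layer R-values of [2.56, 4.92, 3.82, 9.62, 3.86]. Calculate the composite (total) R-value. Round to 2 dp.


R_total = 2.56 + 4.92 + 3.82 + 9.62 + 3.86 = 24.78

24.78


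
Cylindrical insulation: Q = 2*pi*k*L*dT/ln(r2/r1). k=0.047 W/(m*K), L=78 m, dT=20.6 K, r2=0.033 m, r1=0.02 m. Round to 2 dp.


Q = 2*pi*0.047*78*20.6/ln(0.033/0.02) = 947.54 W

947.54 W


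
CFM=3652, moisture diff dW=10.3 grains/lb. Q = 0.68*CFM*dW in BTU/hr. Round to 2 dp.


Q = 0.68 * 3652 * 10.3 = 25578.61 BTU/hr

25578.61 BTU/hr


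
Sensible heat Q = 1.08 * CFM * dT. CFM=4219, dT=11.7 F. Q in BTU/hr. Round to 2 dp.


Q = 1.08 * 4219 * 11.7 = 53311.28 BTU/hr

53311.28 BTU/hr


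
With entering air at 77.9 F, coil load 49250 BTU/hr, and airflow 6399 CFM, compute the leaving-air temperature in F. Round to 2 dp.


dT = 49250/(1.08*6399) = 7.1264
T_leave = 77.9 - 7.1264 = 70.77 F

70.77 F


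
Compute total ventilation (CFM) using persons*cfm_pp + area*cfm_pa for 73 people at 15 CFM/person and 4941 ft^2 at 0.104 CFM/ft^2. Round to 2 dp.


Total = 73*15 + 4941*0.104 = 1608.86 CFM

1608.86 CFM


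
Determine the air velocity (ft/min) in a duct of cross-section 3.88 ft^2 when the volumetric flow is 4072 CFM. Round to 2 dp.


V = 4072 / 3.88 = 1049.48 ft/min

1049.48 ft/min


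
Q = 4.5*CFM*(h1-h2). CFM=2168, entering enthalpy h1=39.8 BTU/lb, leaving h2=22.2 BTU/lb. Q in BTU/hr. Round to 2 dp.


Q = 4.5 * 2168 * (39.8 - 22.2) = 171705.60 BTU/hr

171705.60 BTU/hr


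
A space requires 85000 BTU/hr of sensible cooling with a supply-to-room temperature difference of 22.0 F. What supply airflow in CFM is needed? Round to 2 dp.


CFM = 85000 / (1.08 * 22.0) = 3577.44

3577.44 CFM


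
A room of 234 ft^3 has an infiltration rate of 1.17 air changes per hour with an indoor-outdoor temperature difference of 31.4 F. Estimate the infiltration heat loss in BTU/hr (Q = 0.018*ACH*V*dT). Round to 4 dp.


Q = 0.018 * 1.17 * 234 * 31.4 = 154.7405 BTU/hr

154.7405 BTU/hr


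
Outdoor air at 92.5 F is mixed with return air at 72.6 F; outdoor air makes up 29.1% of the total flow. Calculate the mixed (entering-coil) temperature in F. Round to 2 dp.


T_mix = 72.6 + (29.1/100)*(92.5-72.6) = 78.39 F

78.39 F


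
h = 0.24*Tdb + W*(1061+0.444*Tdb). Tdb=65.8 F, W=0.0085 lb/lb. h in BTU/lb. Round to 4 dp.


h = 0.24*65.8 + 0.0085*(1061+0.444*65.8) = 25.0588 BTU/lb

25.0588 BTU/lb


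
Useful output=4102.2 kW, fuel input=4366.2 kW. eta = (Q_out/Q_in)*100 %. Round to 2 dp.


eta = (4102.2/4366.2)*100 = 93.95 %

93.95 %


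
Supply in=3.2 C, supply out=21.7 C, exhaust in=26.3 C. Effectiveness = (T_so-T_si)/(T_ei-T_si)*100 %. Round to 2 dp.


eff = (21.7-3.2)/(26.3-3.2)*100 = 80.09 %

80.09 %


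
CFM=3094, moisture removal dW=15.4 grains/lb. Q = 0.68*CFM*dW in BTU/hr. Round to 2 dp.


Q = 0.68 * 3094 * 15.4 = 32400.37 BTU/hr

32400.37 BTU/hr


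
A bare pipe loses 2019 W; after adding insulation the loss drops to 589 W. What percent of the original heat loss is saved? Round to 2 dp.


Savings = ((2019-589)/2019)*100 = 70.83 %

70.83 %


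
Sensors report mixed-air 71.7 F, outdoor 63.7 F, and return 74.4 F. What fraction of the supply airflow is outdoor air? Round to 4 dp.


frac = (71.7 - 74.4) / (63.7 - 74.4) = 0.2523

0.2523


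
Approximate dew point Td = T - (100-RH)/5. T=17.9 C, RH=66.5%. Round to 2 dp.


Td = 17.9 - (100-66.5)/5 = 11.20 C

11.20 C


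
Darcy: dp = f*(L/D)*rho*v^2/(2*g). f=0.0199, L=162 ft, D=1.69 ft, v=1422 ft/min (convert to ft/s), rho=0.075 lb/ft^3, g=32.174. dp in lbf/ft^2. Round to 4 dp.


v_fps = 1422/60 = 23.7 ft/s
dp = 0.0199*(162/1.69)*0.075*23.7^2/(2*32.174) = 1.2488 lbf/ft^2

1.2488 lbf/ft^2


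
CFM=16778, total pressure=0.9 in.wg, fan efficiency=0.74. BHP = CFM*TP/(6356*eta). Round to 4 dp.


BHP = 16778 * 0.9 / (6356 * 0.74) = 3.2105 hp

3.2105 hp


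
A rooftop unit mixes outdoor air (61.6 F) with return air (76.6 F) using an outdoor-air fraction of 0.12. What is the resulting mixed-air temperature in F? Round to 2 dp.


T_mix = 0.12*61.6 + 0.88*76.6 = 74.80 F

74.80 F


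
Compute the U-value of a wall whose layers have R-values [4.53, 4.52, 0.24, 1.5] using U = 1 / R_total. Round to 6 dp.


R_total = 4.53 + 4.52 + 0.24 + 1.5 = 10.79
U = 1/10.79 = 0.092678

0.092678


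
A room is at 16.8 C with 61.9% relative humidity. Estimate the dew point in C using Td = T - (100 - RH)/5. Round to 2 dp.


Td = 16.8 - (100-61.9)/5 = 9.18 C

9.18 C


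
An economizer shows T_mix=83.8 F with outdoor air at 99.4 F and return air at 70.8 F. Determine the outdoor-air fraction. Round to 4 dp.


frac = (83.8 - 70.8) / (99.4 - 70.8) = 0.4545

0.4545


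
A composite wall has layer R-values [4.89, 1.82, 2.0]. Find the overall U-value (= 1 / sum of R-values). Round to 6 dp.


R_total = 4.89 + 1.82 + 2.0 = 8.71
U = 1/8.71 = 0.114811

0.114811


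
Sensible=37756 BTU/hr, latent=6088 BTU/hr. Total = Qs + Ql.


Qt = 37756 + 6088 = 43844 BTU/hr

43844 BTU/hr


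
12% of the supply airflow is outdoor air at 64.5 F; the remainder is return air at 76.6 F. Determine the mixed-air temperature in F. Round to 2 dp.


T_mix = 0.12*64.5 + 0.88*76.6 = 75.15 F

75.15 F


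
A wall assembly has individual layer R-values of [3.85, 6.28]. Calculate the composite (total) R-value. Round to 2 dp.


R_total = 3.85 + 6.28 = 10.13

10.13


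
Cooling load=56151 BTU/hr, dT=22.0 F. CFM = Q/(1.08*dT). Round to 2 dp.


CFM = 56151 / (1.08 * 22.0) = 2363.26

2363.26 CFM


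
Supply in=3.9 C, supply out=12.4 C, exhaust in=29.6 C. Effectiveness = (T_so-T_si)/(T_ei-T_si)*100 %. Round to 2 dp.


eff = (12.4-3.9)/(29.6-3.9)*100 = 33.07 %

33.07 %


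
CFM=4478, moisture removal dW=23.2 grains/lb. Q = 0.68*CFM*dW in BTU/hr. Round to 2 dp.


Q = 0.68 * 4478 * 23.2 = 70644.93 BTU/hr

70644.93 BTU/hr


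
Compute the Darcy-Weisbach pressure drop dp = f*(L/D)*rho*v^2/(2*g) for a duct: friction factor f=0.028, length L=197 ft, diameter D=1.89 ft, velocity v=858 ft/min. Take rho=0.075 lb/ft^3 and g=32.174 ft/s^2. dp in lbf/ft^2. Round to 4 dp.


v_fps = 858/60 = 14.3 ft/s
dp = 0.028*(197/1.89)*0.075*14.3^2/(2*32.174) = 0.6956 lbf/ft^2

0.6956 lbf/ft^2


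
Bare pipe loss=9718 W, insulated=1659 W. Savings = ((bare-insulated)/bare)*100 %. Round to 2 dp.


Savings = ((9718-1659)/9718)*100 = 82.93 %

82.93 %


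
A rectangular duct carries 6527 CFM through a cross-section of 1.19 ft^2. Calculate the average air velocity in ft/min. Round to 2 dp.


V = 6527 / 1.19 = 5484.87 ft/min

5484.87 ft/min


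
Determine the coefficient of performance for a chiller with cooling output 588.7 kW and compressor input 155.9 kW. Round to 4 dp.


COP = 588.7 / 155.9 = 3.7761

3.7761


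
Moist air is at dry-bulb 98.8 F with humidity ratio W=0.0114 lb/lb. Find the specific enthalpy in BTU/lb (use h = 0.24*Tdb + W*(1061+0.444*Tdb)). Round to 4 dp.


h = 0.24*98.8 + 0.0114*(1061+0.444*98.8) = 36.3075 BTU/lb

36.3075 BTU/lb


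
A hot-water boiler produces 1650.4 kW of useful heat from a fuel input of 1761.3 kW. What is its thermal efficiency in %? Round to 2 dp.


eta = (1650.4/1761.3)*100 = 93.70 %

93.70 %


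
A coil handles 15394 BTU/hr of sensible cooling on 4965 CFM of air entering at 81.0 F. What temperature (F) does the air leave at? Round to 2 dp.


dT = 15394/(1.08*4965) = 2.8708
T_leave = 81.0 - 2.8708 = 78.13 F

78.13 F


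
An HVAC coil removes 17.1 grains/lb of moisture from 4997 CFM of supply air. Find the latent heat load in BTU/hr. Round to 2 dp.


Q = 0.68 * 4997 * 17.1 = 58105.12 BTU/hr

58105.12 BTU/hr


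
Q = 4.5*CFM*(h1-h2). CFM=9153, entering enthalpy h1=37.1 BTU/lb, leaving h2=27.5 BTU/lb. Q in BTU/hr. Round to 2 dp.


Q = 4.5 * 9153 * (37.1 - 27.5) = 395409.60 BTU/hr

395409.60 BTU/hr


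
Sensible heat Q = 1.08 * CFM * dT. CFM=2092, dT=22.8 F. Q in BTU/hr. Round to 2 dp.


Q = 1.08 * 2092 * 22.8 = 51513.41 BTU/hr

51513.41 BTU/hr


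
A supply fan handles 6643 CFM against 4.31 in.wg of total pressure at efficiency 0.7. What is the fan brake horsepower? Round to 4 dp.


BHP = 6643 * 4.31 / (6356 * 0.7) = 6.4352 hp

6.4352 hp


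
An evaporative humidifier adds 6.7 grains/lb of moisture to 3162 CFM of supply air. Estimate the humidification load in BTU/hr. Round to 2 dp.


Q = 0.68 * 3162 * 6.7 = 14406.07 BTU/hr

14406.07 BTU/hr


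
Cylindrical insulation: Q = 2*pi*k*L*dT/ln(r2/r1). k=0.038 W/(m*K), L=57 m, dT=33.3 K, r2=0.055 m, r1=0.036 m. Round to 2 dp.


Q = 2*pi*0.038*57*33.3/ln(0.055/0.036) = 1069.32 W

1069.32 W


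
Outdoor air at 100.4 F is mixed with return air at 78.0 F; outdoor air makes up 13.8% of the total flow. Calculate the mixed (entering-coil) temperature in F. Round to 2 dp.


T_mix = 78.0 + (13.8/100)*(100.4-78.0) = 81.09 F

81.09 F


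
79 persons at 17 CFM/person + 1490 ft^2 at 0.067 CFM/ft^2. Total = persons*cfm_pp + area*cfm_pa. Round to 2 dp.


Total = 79*17 + 1490*0.067 = 1442.83 CFM

1442.83 CFM


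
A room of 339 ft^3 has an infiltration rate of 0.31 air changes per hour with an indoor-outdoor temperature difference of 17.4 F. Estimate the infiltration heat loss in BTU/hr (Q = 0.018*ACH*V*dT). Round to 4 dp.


Q = 0.018 * 0.31 * 339 * 17.4 = 32.9142 BTU/hr

32.9142 BTU/hr


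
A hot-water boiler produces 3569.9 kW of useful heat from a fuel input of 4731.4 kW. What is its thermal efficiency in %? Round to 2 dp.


eta = (3569.9/4731.4)*100 = 75.45 %

75.45 %


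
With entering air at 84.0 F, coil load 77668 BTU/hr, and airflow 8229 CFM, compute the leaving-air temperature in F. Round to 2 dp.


dT = 77668/(1.08*8229) = 8.7392
T_leave = 84.0 - 8.7392 = 75.26 F

75.26 F


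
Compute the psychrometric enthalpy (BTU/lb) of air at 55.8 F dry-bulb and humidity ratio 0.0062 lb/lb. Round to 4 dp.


h = 0.24*55.8 + 0.0062*(1061+0.444*55.8) = 20.1238 BTU/lb

20.1238 BTU/lb


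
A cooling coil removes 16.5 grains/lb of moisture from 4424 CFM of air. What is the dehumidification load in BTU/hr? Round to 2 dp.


Q = 0.68 * 4424 * 16.5 = 49637.28 BTU/hr

49637.28 BTU/hr


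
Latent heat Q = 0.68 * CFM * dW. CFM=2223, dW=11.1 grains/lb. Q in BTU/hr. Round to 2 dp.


Q = 0.68 * 2223 * 11.1 = 16779.20 BTU/hr

16779.20 BTU/hr


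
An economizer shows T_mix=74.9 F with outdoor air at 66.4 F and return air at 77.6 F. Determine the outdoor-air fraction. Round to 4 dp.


frac = (74.9 - 77.6) / (66.4 - 77.6) = 0.2411

0.2411


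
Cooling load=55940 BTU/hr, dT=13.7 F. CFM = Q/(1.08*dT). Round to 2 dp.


CFM = 55940 / (1.08 * 13.7) = 3780.75

3780.75 CFM


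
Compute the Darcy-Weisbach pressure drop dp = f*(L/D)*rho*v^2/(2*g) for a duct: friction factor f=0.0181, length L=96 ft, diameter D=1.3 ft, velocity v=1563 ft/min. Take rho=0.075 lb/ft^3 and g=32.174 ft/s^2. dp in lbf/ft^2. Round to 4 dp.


v_fps = 1563/60 = 26.05 ft/s
dp = 0.0181*(96/1.3)*0.075*26.05^2/(2*32.174) = 1.0572 lbf/ft^2

1.0572 lbf/ft^2


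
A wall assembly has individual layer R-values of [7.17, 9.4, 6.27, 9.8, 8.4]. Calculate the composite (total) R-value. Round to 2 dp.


R_total = 7.17 + 9.4 + 6.27 + 9.8 + 8.4 = 41.04

41.04


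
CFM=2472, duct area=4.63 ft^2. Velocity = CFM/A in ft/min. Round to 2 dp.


V = 2472 / 4.63 = 533.91 ft/min

533.91 ft/min


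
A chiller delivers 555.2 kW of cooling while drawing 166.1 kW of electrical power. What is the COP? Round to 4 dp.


COP = 555.2 / 166.1 = 3.3426

3.3426


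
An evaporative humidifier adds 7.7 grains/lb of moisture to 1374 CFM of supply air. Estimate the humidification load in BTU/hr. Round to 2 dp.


Q = 0.68 * 1374 * 7.7 = 7194.26 BTU/hr

7194.26 BTU/hr


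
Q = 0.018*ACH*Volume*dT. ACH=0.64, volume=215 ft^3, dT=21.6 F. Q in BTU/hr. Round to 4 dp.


Q = 0.018 * 0.64 * 215 * 21.6 = 53.4989 BTU/hr

53.4989 BTU/hr


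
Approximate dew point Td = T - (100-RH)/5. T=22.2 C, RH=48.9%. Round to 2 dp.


Td = 22.2 - (100-48.9)/5 = 11.98 C

11.98 C


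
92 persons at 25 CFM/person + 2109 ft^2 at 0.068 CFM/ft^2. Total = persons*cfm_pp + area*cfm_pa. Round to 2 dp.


Total = 92*25 + 2109*0.068 = 2443.41 CFM

2443.41 CFM


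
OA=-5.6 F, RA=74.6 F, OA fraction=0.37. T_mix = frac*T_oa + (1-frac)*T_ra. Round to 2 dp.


T_mix = 0.37*(-5.6) + 0.63*74.6 = 44.93 F

44.93 F


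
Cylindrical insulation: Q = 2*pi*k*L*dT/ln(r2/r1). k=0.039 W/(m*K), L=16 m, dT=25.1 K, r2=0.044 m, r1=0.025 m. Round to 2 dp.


Q = 2*pi*0.039*16*25.1/ln(0.044/0.025) = 174.08 W

174.08 W


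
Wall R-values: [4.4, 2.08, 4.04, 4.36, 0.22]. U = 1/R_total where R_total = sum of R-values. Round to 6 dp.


R_total = 4.4 + 2.08 + 4.04 + 4.36 + 0.22 = 15.10
U = 1/15.10 = 0.066225

0.066225
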